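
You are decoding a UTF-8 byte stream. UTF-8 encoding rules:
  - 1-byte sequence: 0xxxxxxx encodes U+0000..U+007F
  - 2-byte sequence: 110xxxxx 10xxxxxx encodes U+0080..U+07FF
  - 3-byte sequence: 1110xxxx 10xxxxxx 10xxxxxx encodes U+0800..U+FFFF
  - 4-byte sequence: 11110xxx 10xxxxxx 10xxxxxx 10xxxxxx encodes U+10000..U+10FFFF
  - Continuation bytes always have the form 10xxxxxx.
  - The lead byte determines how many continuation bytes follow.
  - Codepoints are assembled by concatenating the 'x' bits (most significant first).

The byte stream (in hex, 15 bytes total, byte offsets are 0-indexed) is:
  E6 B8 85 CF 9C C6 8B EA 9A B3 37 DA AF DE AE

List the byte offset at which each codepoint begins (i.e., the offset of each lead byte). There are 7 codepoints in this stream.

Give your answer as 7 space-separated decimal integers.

Answer: 0 3 5 7 10 11 13

Derivation:
Byte[0]=E6: 3-byte lead, need 2 cont bytes. acc=0x6
Byte[1]=B8: continuation. acc=(acc<<6)|0x38=0x1B8
Byte[2]=85: continuation. acc=(acc<<6)|0x05=0x6E05
Completed: cp=U+6E05 (starts at byte 0)
Byte[3]=CF: 2-byte lead, need 1 cont bytes. acc=0xF
Byte[4]=9C: continuation. acc=(acc<<6)|0x1C=0x3DC
Completed: cp=U+03DC (starts at byte 3)
Byte[5]=C6: 2-byte lead, need 1 cont bytes. acc=0x6
Byte[6]=8B: continuation. acc=(acc<<6)|0x0B=0x18B
Completed: cp=U+018B (starts at byte 5)
Byte[7]=EA: 3-byte lead, need 2 cont bytes. acc=0xA
Byte[8]=9A: continuation. acc=(acc<<6)|0x1A=0x29A
Byte[9]=B3: continuation. acc=(acc<<6)|0x33=0xA6B3
Completed: cp=U+A6B3 (starts at byte 7)
Byte[10]=37: 1-byte ASCII. cp=U+0037
Byte[11]=DA: 2-byte lead, need 1 cont bytes. acc=0x1A
Byte[12]=AF: continuation. acc=(acc<<6)|0x2F=0x6AF
Completed: cp=U+06AF (starts at byte 11)
Byte[13]=DE: 2-byte lead, need 1 cont bytes. acc=0x1E
Byte[14]=AE: continuation. acc=(acc<<6)|0x2E=0x7AE
Completed: cp=U+07AE (starts at byte 13)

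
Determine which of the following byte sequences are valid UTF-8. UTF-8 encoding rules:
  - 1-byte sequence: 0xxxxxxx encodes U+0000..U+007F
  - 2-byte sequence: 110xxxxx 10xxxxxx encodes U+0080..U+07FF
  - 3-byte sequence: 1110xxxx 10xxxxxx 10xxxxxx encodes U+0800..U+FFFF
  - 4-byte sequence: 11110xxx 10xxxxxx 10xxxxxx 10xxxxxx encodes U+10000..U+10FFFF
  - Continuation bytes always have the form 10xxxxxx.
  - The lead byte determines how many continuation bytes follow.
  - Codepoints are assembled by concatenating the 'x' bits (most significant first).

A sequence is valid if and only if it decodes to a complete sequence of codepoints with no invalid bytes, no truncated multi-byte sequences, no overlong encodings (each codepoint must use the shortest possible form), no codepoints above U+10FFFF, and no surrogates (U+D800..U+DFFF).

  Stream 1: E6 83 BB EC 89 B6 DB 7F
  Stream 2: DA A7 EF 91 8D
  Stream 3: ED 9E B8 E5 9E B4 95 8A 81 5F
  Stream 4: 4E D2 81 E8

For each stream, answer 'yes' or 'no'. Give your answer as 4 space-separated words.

Stream 1: error at byte offset 7. INVALID
Stream 2: decodes cleanly. VALID
Stream 3: error at byte offset 6. INVALID
Stream 4: error at byte offset 4. INVALID

Answer: no yes no no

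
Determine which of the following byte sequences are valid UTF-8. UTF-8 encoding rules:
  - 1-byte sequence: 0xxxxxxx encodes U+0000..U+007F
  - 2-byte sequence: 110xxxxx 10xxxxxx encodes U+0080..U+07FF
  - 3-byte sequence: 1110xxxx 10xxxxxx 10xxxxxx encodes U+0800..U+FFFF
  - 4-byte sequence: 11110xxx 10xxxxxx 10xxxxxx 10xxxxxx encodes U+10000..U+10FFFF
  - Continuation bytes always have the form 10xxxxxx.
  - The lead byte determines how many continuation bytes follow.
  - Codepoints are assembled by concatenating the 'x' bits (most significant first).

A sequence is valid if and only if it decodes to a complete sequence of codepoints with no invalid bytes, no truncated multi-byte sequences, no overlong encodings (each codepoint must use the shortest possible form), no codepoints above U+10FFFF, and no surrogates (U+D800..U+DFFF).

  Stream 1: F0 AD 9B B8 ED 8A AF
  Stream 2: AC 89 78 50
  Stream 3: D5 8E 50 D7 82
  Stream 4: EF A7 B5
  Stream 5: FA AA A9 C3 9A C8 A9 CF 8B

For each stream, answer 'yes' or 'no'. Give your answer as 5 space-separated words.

Stream 1: decodes cleanly. VALID
Stream 2: error at byte offset 0. INVALID
Stream 3: decodes cleanly. VALID
Stream 4: decodes cleanly. VALID
Stream 5: error at byte offset 0. INVALID

Answer: yes no yes yes no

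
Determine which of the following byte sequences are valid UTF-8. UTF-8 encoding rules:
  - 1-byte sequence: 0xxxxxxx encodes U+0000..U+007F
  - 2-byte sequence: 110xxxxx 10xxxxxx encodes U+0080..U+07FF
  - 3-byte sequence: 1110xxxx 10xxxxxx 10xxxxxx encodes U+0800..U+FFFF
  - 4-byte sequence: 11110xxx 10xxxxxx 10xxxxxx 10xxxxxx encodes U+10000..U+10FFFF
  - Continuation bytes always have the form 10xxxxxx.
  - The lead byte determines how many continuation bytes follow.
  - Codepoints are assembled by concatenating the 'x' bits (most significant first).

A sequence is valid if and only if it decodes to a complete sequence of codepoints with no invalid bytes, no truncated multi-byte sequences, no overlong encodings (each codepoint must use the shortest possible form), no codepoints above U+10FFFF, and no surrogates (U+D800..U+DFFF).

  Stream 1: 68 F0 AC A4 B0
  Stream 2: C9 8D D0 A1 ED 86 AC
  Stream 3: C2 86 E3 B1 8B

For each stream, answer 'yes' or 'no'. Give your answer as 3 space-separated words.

Stream 1: decodes cleanly. VALID
Stream 2: decodes cleanly. VALID
Stream 3: decodes cleanly. VALID

Answer: yes yes yes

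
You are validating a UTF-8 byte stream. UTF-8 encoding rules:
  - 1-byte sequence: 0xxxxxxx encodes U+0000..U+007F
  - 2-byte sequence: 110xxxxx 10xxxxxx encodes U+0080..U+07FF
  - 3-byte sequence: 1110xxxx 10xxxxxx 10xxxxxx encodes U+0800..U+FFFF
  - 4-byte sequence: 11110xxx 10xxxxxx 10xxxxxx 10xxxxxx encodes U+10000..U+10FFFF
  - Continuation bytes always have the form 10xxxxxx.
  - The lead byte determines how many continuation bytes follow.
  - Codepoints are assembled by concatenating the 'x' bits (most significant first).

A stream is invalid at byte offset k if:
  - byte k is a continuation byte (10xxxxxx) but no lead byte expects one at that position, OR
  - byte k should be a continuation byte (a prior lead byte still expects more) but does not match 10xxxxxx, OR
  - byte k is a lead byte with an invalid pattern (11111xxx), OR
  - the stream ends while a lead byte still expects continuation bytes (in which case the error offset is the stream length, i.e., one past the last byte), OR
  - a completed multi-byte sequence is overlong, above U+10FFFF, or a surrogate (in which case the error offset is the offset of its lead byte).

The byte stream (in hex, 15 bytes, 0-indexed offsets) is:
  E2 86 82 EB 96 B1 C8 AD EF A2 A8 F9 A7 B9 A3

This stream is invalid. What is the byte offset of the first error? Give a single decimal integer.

Answer: 11

Derivation:
Byte[0]=E2: 3-byte lead, need 2 cont bytes. acc=0x2
Byte[1]=86: continuation. acc=(acc<<6)|0x06=0x86
Byte[2]=82: continuation. acc=(acc<<6)|0x02=0x2182
Completed: cp=U+2182 (starts at byte 0)
Byte[3]=EB: 3-byte lead, need 2 cont bytes. acc=0xB
Byte[4]=96: continuation. acc=(acc<<6)|0x16=0x2D6
Byte[5]=B1: continuation. acc=(acc<<6)|0x31=0xB5B1
Completed: cp=U+B5B1 (starts at byte 3)
Byte[6]=C8: 2-byte lead, need 1 cont bytes. acc=0x8
Byte[7]=AD: continuation. acc=(acc<<6)|0x2D=0x22D
Completed: cp=U+022D (starts at byte 6)
Byte[8]=EF: 3-byte lead, need 2 cont bytes. acc=0xF
Byte[9]=A2: continuation. acc=(acc<<6)|0x22=0x3E2
Byte[10]=A8: continuation. acc=(acc<<6)|0x28=0xF8A8
Completed: cp=U+F8A8 (starts at byte 8)
Byte[11]=F9: INVALID lead byte (not 0xxx/110x/1110/11110)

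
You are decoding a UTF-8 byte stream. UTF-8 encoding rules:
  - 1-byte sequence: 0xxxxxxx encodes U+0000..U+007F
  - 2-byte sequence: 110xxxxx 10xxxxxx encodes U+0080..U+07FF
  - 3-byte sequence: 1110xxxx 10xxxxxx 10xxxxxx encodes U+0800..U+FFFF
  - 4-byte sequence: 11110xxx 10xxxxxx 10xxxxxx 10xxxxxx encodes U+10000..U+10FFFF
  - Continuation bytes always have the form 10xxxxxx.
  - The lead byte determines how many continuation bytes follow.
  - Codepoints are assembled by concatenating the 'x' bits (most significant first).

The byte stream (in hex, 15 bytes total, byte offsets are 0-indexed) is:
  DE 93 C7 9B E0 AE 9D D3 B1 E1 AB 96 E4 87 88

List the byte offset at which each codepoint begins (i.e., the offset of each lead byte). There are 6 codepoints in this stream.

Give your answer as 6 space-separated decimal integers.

Answer: 0 2 4 7 9 12

Derivation:
Byte[0]=DE: 2-byte lead, need 1 cont bytes. acc=0x1E
Byte[1]=93: continuation. acc=(acc<<6)|0x13=0x793
Completed: cp=U+0793 (starts at byte 0)
Byte[2]=C7: 2-byte lead, need 1 cont bytes. acc=0x7
Byte[3]=9B: continuation. acc=(acc<<6)|0x1B=0x1DB
Completed: cp=U+01DB (starts at byte 2)
Byte[4]=E0: 3-byte lead, need 2 cont bytes. acc=0x0
Byte[5]=AE: continuation. acc=(acc<<6)|0x2E=0x2E
Byte[6]=9D: continuation. acc=(acc<<6)|0x1D=0xB9D
Completed: cp=U+0B9D (starts at byte 4)
Byte[7]=D3: 2-byte lead, need 1 cont bytes. acc=0x13
Byte[8]=B1: continuation. acc=(acc<<6)|0x31=0x4F1
Completed: cp=U+04F1 (starts at byte 7)
Byte[9]=E1: 3-byte lead, need 2 cont bytes. acc=0x1
Byte[10]=AB: continuation. acc=(acc<<6)|0x2B=0x6B
Byte[11]=96: continuation. acc=(acc<<6)|0x16=0x1AD6
Completed: cp=U+1AD6 (starts at byte 9)
Byte[12]=E4: 3-byte lead, need 2 cont bytes. acc=0x4
Byte[13]=87: continuation. acc=(acc<<6)|0x07=0x107
Byte[14]=88: continuation. acc=(acc<<6)|0x08=0x41C8
Completed: cp=U+41C8 (starts at byte 12)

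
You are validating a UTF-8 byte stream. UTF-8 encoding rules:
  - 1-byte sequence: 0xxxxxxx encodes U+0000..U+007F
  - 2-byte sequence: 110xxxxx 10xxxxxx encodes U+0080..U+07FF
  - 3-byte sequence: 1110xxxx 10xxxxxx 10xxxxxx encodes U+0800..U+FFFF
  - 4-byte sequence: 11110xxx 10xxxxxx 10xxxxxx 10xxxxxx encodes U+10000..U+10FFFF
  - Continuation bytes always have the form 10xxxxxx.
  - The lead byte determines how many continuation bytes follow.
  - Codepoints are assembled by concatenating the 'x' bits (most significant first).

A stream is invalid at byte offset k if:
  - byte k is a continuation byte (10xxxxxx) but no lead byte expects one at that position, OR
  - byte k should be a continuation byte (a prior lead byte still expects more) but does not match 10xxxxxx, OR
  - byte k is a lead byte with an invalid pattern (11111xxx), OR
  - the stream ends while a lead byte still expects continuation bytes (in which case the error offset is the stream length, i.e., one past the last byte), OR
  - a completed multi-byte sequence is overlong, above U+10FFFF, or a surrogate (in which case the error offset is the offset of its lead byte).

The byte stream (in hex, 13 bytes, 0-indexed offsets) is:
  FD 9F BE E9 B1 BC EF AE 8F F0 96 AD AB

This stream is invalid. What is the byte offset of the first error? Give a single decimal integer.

Byte[0]=FD: INVALID lead byte (not 0xxx/110x/1110/11110)

Answer: 0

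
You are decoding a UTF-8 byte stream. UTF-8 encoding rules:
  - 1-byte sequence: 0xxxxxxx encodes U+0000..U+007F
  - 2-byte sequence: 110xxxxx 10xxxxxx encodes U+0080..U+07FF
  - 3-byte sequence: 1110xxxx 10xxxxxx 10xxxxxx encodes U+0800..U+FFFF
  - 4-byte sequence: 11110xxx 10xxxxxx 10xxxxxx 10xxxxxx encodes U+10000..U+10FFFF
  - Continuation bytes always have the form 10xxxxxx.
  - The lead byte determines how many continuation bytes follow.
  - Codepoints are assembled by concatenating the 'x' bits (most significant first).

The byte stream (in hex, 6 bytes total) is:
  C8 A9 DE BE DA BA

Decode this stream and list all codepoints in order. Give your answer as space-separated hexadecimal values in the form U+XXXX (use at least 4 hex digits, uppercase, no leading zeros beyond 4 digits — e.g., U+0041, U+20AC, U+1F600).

Byte[0]=C8: 2-byte lead, need 1 cont bytes. acc=0x8
Byte[1]=A9: continuation. acc=(acc<<6)|0x29=0x229
Completed: cp=U+0229 (starts at byte 0)
Byte[2]=DE: 2-byte lead, need 1 cont bytes. acc=0x1E
Byte[3]=BE: continuation. acc=(acc<<6)|0x3E=0x7BE
Completed: cp=U+07BE (starts at byte 2)
Byte[4]=DA: 2-byte lead, need 1 cont bytes. acc=0x1A
Byte[5]=BA: continuation. acc=(acc<<6)|0x3A=0x6BA
Completed: cp=U+06BA (starts at byte 4)

Answer: U+0229 U+07BE U+06BA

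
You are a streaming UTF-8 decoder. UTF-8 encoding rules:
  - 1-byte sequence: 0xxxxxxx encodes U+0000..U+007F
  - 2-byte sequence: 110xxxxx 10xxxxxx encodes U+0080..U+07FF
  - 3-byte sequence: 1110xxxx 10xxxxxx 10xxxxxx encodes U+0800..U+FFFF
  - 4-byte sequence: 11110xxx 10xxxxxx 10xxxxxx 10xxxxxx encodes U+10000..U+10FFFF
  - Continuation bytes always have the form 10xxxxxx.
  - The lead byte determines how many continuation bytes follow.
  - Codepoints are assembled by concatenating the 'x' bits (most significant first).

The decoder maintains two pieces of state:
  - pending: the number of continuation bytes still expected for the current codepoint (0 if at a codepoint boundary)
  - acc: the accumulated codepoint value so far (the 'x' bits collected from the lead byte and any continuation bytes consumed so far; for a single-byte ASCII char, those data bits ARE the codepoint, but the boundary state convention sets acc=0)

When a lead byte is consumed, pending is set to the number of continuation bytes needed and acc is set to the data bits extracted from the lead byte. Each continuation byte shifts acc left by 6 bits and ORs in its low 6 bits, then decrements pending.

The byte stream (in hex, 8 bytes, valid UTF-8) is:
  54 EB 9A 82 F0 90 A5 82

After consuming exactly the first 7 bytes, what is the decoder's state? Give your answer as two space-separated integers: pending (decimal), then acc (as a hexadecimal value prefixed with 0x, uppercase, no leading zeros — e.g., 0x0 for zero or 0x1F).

Answer: 1 0x425

Derivation:
Byte[0]=54: 1-byte. pending=0, acc=0x0
Byte[1]=EB: 3-byte lead. pending=2, acc=0xB
Byte[2]=9A: continuation. acc=(acc<<6)|0x1A=0x2DA, pending=1
Byte[3]=82: continuation. acc=(acc<<6)|0x02=0xB682, pending=0
Byte[4]=F0: 4-byte lead. pending=3, acc=0x0
Byte[5]=90: continuation. acc=(acc<<6)|0x10=0x10, pending=2
Byte[6]=A5: continuation. acc=(acc<<6)|0x25=0x425, pending=1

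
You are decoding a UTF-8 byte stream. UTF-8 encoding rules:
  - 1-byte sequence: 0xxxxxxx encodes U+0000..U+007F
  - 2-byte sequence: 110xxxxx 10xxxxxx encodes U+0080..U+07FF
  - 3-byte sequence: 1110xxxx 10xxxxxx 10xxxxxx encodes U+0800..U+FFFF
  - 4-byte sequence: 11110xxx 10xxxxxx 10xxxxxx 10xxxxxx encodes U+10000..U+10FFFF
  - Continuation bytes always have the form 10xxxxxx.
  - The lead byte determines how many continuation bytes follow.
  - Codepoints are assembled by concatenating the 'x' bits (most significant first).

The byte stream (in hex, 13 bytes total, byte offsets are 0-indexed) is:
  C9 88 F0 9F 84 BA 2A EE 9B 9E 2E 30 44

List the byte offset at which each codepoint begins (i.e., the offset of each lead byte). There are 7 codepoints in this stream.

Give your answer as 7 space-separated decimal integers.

Answer: 0 2 6 7 10 11 12

Derivation:
Byte[0]=C9: 2-byte lead, need 1 cont bytes. acc=0x9
Byte[1]=88: continuation. acc=(acc<<6)|0x08=0x248
Completed: cp=U+0248 (starts at byte 0)
Byte[2]=F0: 4-byte lead, need 3 cont bytes. acc=0x0
Byte[3]=9F: continuation. acc=(acc<<6)|0x1F=0x1F
Byte[4]=84: continuation. acc=(acc<<6)|0x04=0x7C4
Byte[5]=BA: continuation. acc=(acc<<6)|0x3A=0x1F13A
Completed: cp=U+1F13A (starts at byte 2)
Byte[6]=2A: 1-byte ASCII. cp=U+002A
Byte[7]=EE: 3-byte lead, need 2 cont bytes. acc=0xE
Byte[8]=9B: continuation. acc=(acc<<6)|0x1B=0x39B
Byte[9]=9E: continuation. acc=(acc<<6)|0x1E=0xE6DE
Completed: cp=U+E6DE (starts at byte 7)
Byte[10]=2E: 1-byte ASCII. cp=U+002E
Byte[11]=30: 1-byte ASCII. cp=U+0030
Byte[12]=44: 1-byte ASCII. cp=U+0044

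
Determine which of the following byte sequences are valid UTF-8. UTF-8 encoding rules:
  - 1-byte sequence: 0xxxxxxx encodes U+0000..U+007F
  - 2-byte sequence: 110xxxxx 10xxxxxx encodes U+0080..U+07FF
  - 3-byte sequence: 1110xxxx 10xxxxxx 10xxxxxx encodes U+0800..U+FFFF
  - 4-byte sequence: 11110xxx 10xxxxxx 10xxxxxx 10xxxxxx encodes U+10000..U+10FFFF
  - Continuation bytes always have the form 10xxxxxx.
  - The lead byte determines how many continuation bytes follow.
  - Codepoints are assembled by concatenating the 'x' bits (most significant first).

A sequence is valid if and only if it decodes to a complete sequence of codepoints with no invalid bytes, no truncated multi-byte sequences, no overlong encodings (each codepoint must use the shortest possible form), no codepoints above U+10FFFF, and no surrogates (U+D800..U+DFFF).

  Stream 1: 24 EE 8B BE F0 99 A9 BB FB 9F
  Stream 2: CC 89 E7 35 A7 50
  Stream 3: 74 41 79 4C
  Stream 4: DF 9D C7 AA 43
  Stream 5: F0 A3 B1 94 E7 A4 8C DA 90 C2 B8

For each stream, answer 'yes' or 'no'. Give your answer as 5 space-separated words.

Stream 1: error at byte offset 8. INVALID
Stream 2: error at byte offset 3. INVALID
Stream 3: decodes cleanly. VALID
Stream 4: decodes cleanly. VALID
Stream 5: decodes cleanly. VALID

Answer: no no yes yes yes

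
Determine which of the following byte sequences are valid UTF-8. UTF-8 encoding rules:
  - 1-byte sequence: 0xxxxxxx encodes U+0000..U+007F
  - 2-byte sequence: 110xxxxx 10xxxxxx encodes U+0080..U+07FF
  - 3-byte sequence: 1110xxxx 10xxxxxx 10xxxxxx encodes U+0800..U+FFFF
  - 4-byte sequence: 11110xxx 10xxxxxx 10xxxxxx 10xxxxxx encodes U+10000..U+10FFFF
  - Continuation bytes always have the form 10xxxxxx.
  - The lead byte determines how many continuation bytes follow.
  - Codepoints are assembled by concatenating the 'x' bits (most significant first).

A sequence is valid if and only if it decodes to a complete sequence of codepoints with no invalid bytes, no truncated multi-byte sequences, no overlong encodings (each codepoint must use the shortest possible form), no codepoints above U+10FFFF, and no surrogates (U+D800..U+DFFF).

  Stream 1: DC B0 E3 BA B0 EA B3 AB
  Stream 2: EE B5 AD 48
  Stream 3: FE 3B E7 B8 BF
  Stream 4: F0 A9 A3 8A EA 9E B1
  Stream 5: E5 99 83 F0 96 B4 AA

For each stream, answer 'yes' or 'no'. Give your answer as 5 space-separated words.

Answer: yes yes no yes yes

Derivation:
Stream 1: decodes cleanly. VALID
Stream 2: decodes cleanly. VALID
Stream 3: error at byte offset 0. INVALID
Stream 4: decodes cleanly. VALID
Stream 5: decodes cleanly. VALID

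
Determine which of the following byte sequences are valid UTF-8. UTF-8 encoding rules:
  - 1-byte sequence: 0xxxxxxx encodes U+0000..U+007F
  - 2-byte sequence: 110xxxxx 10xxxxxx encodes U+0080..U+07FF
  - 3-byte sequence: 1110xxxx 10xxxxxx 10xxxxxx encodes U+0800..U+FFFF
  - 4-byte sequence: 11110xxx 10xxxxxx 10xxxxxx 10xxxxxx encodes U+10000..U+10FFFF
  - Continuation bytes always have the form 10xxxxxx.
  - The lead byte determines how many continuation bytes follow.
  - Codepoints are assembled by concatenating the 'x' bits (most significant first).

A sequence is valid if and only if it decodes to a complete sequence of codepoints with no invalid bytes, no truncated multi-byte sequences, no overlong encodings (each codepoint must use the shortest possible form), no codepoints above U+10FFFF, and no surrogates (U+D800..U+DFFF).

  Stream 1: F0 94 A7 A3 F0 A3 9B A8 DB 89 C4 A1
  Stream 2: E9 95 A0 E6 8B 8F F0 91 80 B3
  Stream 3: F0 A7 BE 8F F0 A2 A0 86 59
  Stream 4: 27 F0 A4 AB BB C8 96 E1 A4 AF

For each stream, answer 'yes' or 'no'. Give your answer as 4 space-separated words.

Stream 1: decodes cleanly. VALID
Stream 2: decodes cleanly. VALID
Stream 3: decodes cleanly. VALID
Stream 4: decodes cleanly. VALID

Answer: yes yes yes yes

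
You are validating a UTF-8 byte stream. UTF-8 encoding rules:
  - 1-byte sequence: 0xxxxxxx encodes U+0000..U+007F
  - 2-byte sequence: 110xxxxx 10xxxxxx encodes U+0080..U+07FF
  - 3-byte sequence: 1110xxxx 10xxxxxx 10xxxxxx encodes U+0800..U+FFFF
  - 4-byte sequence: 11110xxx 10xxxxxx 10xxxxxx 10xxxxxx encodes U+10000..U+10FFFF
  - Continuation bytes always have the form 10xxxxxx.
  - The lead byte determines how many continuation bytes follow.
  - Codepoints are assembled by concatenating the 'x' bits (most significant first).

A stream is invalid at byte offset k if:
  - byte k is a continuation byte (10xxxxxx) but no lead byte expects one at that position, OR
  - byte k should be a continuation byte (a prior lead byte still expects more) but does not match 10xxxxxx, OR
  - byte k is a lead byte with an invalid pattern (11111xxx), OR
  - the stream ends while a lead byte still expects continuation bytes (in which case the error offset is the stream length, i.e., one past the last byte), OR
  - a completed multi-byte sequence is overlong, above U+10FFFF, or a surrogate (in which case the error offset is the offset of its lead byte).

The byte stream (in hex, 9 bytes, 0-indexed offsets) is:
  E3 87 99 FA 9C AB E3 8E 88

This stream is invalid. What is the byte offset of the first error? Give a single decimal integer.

Byte[0]=E3: 3-byte lead, need 2 cont bytes. acc=0x3
Byte[1]=87: continuation. acc=(acc<<6)|0x07=0xC7
Byte[2]=99: continuation. acc=(acc<<6)|0x19=0x31D9
Completed: cp=U+31D9 (starts at byte 0)
Byte[3]=FA: INVALID lead byte (not 0xxx/110x/1110/11110)

Answer: 3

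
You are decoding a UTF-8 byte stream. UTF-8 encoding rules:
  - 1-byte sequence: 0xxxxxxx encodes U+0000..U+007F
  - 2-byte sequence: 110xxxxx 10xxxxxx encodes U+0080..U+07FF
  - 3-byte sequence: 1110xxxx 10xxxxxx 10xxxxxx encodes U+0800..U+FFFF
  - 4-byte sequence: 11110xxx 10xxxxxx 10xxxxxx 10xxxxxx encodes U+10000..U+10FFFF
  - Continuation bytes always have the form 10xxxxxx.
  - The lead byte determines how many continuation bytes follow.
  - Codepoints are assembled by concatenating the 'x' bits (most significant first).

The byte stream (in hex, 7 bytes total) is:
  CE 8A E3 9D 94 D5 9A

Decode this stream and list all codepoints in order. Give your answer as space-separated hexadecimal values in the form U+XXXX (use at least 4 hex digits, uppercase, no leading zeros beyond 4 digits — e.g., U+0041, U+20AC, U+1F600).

Answer: U+038A U+3754 U+055A

Derivation:
Byte[0]=CE: 2-byte lead, need 1 cont bytes. acc=0xE
Byte[1]=8A: continuation. acc=(acc<<6)|0x0A=0x38A
Completed: cp=U+038A (starts at byte 0)
Byte[2]=E3: 3-byte lead, need 2 cont bytes. acc=0x3
Byte[3]=9D: continuation. acc=(acc<<6)|0x1D=0xDD
Byte[4]=94: continuation. acc=(acc<<6)|0x14=0x3754
Completed: cp=U+3754 (starts at byte 2)
Byte[5]=D5: 2-byte lead, need 1 cont bytes. acc=0x15
Byte[6]=9A: continuation. acc=(acc<<6)|0x1A=0x55A
Completed: cp=U+055A (starts at byte 5)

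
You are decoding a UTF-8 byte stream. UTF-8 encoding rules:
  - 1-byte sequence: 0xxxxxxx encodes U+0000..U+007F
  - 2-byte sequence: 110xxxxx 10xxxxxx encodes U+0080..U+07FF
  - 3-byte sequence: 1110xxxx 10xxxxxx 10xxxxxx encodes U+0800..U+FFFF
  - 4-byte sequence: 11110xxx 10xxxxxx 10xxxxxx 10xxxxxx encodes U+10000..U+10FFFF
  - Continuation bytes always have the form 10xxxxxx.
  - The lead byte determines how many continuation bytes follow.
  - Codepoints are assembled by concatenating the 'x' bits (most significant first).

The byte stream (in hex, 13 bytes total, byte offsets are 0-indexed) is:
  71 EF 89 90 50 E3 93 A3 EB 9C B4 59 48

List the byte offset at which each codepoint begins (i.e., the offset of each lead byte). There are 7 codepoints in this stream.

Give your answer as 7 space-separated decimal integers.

Byte[0]=71: 1-byte ASCII. cp=U+0071
Byte[1]=EF: 3-byte lead, need 2 cont bytes. acc=0xF
Byte[2]=89: continuation. acc=(acc<<6)|0x09=0x3C9
Byte[3]=90: continuation. acc=(acc<<6)|0x10=0xF250
Completed: cp=U+F250 (starts at byte 1)
Byte[4]=50: 1-byte ASCII. cp=U+0050
Byte[5]=E3: 3-byte lead, need 2 cont bytes. acc=0x3
Byte[6]=93: continuation. acc=(acc<<6)|0x13=0xD3
Byte[7]=A3: continuation. acc=(acc<<6)|0x23=0x34E3
Completed: cp=U+34E3 (starts at byte 5)
Byte[8]=EB: 3-byte lead, need 2 cont bytes. acc=0xB
Byte[9]=9C: continuation. acc=(acc<<6)|0x1C=0x2DC
Byte[10]=B4: continuation. acc=(acc<<6)|0x34=0xB734
Completed: cp=U+B734 (starts at byte 8)
Byte[11]=59: 1-byte ASCII. cp=U+0059
Byte[12]=48: 1-byte ASCII. cp=U+0048

Answer: 0 1 4 5 8 11 12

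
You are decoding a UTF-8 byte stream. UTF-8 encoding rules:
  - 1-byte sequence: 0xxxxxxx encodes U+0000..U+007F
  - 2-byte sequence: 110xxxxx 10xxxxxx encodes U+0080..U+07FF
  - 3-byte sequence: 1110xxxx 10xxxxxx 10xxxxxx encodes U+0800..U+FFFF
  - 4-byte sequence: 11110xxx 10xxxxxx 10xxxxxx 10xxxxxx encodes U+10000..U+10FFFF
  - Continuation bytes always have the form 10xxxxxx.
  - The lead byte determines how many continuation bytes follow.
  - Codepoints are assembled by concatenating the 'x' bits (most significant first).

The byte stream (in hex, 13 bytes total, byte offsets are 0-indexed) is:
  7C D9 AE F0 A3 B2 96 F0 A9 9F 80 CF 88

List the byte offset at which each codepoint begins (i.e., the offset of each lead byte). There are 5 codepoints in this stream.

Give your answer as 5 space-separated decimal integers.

Byte[0]=7C: 1-byte ASCII. cp=U+007C
Byte[1]=D9: 2-byte lead, need 1 cont bytes. acc=0x19
Byte[2]=AE: continuation. acc=(acc<<6)|0x2E=0x66E
Completed: cp=U+066E (starts at byte 1)
Byte[3]=F0: 4-byte lead, need 3 cont bytes. acc=0x0
Byte[4]=A3: continuation. acc=(acc<<6)|0x23=0x23
Byte[5]=B2: continuation. acc=(acc<<6)|0x32=0x8F2
Byte[6]=96: continuation. acc=(acc<<6)|0x16=0x23C96
Completed: cp=U+23C96 (starts at byte 3)
Byte[7]=F0: 4-byte lead, need 3 cont bytes. acc=0x0
Byte[8]=A9: continuation. acc=(acc<<6)|0x29=0x29
Byte[9]=9F: continuation. acc=(acc<<6)|0x1F=0xA5F
Byte[10]=80: continuation. acc=(acc<<6)|0x00=0x297C0
Completed: cp=U+297C0 (starts at byte 7)
Byte[11]=CF: 2-byte lead, need 1 cont bytes. acc=0xF
Byte[12]=88: continuation. acc=(acc<<6)|0x08=0x3C8
Completed: cp=U+03C8 (starts at byte 11)

Answer: 0 1 3 7 11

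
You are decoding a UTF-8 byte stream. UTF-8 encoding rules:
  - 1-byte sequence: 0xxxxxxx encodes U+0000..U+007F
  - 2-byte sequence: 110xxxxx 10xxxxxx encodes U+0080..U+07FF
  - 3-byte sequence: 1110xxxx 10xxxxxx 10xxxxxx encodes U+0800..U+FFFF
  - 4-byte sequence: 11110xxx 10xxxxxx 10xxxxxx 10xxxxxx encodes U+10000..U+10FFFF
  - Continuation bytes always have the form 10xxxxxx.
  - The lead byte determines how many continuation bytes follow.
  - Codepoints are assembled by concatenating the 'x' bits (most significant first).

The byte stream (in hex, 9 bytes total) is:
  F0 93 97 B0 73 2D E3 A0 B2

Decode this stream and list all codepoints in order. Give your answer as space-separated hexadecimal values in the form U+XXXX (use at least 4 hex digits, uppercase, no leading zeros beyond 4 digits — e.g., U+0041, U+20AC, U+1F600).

Answer: U+135F0 U+0073 U+002D U+3832

Derivation:
Byte[0]=F0: 4-byte lead, need 3 cont bytes. acc=0x0
Byte[1]=93: continuation. acc=(acc<<6)|0x13=0x13
Byte[2]=97: continuation. acc=(acc<<6)|0x17=0x4D7
Byte[3]=B0: continuation. acc=(acc<<6)|0x30=0x135F0
Completed: cp=U+135F0 (starts at byte 0)
Byte[4]=73: 1-byte ASCII. cp=U+0073
Byte[5]=2D: 1-byte ASCII. cp=U+002D
Byte[6]=E3: 3-byte lead, need 2 cont bytes. acc=0x3
Byte[7]=A0: continuation. acc=(acc<<6)|0x20=0xE0
Byte[8]=B2: continuation. acc=(acc<<6)|0x32=0x3832
Completed: cp=U+3832 (starts at byte 6)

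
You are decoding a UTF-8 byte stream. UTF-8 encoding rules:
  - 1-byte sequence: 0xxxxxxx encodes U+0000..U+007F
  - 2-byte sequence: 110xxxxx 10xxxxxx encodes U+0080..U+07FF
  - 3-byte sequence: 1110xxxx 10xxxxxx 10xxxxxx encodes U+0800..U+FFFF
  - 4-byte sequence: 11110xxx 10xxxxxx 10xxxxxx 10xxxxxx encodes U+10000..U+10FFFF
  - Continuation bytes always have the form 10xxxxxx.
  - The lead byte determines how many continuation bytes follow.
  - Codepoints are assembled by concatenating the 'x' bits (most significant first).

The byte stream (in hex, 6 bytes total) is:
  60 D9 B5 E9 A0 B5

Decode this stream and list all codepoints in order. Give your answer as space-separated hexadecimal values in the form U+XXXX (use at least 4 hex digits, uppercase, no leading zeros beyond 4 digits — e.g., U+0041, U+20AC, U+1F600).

Byte[0]=60: 1-byte ASCII. cp=U+0060
Byte[1]=D9: 2-byte lead, need 1 cont bytes. acc=0x19
Byte[2]=B5: continuation. acc=(acc<<6)|0x35=0x675
Completed: cp=U+0675 (starts at byte 1)
Byte[3]=E9: 3-byte lead, need 2 cont bytes. acc=0x9
Byte[4]=A0: continuation. acc=(acc<<6)|0x20=0x260
Byte[5]=B5: continuation. acc=(acc<<6)|0x35=0x9835
Completed: cp=U+9835 (starts at byte 3)

Answer: U+0060 U+0675 U+9835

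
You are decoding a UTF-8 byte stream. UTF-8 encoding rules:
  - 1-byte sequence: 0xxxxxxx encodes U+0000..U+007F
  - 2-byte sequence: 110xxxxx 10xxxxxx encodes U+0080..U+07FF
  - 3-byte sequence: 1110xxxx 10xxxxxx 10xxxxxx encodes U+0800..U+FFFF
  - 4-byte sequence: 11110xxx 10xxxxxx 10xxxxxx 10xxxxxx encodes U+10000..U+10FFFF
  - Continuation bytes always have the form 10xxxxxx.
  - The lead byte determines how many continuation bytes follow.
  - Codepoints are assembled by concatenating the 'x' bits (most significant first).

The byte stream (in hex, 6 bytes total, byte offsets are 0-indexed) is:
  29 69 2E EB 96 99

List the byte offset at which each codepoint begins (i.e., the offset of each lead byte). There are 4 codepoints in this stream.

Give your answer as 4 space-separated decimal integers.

Answer: 0 1 2 3

Derivation:
Byte[0]=29: 1-byte ASCII. cp=U+0029
Byte[1]=69: 1-byte ASCII. cp=U+0069
Byte[2]=2E: 1-byte ASCII. cp=U+002E
Byte[3]=EB: 3-byte lead, need 2 cont bytes. acc=0xB
Byte[4]=96: continuation. acc=(acc<<6)|0x16=0x2D6
Byte[5]=99: continuation. acc=(acc<<6)|0x19=0xB599
Completed: cp=U+B599 (starts at byte 3)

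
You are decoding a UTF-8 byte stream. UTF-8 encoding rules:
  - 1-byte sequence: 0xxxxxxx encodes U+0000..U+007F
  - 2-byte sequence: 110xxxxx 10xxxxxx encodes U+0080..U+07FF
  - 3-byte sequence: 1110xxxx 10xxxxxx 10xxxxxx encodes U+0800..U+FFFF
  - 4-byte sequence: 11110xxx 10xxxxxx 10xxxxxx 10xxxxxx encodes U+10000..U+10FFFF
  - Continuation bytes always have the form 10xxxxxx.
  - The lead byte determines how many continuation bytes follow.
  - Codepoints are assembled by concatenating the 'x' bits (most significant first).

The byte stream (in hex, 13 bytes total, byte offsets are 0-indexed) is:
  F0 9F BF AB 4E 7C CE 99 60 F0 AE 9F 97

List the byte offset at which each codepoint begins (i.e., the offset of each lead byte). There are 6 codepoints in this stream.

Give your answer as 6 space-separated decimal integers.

Byte[0]=F0: 4-byte lead, need 3 cont bytes. acc=0x0
Byte[1]=9F: continuation. acc=(acc<<6)|0x1F=0x1F
Byte[2]=BF: continuation. acc=(acc<<6)|0x3F=0x7FF
Byte[3]=AB: continuation. acc=(acc<<6)|0x2B=0x1FFEB
Completed: cp=U+1FFEB (starts at byte 0)
Byte[4]=4E: 1-byte ASCII. cp=U+004E
Byte[5]=7C: 1-byte ASCII. cp=U+007C
Byte[6]=CE: 2-byte lead, need 1 cont bytes. acc=0xE
Byte[7]=99: continuation. acc=(acc<<6)|0x19=0x399
Completed: cp=U+0399 (starts at byte 6)
Byte[8]=60: 1-byte ASCII. cp=U+0060
Byte[9]=F0: 4-byte lead, need 3 cont bytes. acc=0x0
Byte[10]=AE: continuation. acc=(acc<<6)|0x2E=0x2E
Byte[11]=9F: continuation. acc=(acc<<6)|0x1F=0xB9F
Byte[12]=97: continuation. acc=(acc<<6)|0x17=0x2E7D7
Completed: cp=U+2E7D7 (starts at byte 9)

Answer: 0 4 5 6 8 9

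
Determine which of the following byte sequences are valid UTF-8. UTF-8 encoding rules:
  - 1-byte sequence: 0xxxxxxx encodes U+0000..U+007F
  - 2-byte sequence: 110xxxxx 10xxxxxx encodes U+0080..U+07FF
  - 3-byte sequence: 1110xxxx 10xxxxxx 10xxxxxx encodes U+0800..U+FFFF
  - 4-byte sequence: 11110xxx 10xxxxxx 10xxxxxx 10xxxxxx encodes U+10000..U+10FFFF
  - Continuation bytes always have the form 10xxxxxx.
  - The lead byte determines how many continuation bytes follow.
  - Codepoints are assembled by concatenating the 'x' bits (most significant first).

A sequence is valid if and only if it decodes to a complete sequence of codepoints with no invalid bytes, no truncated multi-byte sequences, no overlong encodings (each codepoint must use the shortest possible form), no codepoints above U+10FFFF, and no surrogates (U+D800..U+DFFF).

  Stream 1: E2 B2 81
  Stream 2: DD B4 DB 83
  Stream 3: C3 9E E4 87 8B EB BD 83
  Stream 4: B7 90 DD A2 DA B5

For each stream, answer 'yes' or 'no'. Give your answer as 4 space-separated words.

Answer: yes yes yes no

Derivation:
Stream 1: decodes cleanly. VALID
Stream 2: decodes cleanly. VALID
Stream 3: decodes cleanly. VALID
Stream 4: error at byte offset 0. INVALID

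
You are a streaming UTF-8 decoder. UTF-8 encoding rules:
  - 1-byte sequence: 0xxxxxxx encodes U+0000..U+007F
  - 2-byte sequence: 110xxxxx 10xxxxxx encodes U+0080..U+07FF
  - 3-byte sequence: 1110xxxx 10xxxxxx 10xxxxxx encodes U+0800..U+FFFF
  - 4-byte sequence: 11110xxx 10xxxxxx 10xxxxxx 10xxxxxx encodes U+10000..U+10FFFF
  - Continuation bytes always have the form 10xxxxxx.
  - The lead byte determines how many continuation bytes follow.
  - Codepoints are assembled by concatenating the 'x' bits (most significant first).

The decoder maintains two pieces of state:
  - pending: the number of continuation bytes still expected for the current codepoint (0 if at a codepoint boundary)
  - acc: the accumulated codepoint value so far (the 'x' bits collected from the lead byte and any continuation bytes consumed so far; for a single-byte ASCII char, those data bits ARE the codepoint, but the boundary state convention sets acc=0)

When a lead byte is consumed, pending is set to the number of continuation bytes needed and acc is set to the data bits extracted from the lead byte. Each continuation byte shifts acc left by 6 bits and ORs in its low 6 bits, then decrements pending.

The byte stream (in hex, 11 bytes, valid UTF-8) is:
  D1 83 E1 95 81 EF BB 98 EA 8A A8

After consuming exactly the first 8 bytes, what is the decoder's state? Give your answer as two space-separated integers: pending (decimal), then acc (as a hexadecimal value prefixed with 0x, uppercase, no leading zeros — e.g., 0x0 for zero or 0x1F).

Answer: 0 0xFED8

Derivation:
Byte[0]=D1: 2-byte lead. pending=1, acc=0x11
Byte[1]=83: continuation. acc=(acc<<6)|0x03=0x443, pending=0
Byte[2]=E1: 3-byte lead. pending=2, acc=0x1
Byte[3]=95: continuation. acc=(acc<<6)|0x15=0x55, pending=1
Byte[4]=81: continuation. acc=(acc<<6)|0x01=0x1541, pending=0
Byte[5]=EF: 3-byte lead. pending=2, acc=0xF
Byte[6]=BB: continuation. acc=(acc<<6)|0x3B=0x3FB, pending=1
Byte[7]=98: continuation. acc=(acc<<6)|0x18=0xFED8, pending=0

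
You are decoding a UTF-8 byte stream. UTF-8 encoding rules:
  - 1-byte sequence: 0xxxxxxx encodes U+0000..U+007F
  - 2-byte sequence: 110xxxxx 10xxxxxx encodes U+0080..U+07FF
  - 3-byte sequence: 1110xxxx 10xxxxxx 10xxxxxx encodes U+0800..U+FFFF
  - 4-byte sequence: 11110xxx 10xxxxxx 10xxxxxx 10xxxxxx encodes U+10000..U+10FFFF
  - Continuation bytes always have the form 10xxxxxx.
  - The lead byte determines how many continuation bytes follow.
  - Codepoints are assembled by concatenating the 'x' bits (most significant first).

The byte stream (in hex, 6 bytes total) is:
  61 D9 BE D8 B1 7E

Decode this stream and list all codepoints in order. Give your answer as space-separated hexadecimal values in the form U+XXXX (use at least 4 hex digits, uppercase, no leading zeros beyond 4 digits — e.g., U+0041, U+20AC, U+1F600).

Answer: U+0061 U+067E U+0631 U+007E

Derivation:
Byte[0]=61: 1-byte ASCII. cp=U+0061
Byte[1]=D9: 2-byte lead, need 1 cont bytes. acc=0x19
Byte[2]=BE: continuation. acc=(acc<<6)|0x3E=0x67E
Completed: cp=U+067E (starts at byte 1)
Byte[3]=D8: 2-byte lead, need 1 cont bytes. acc=0x18
Byte[4]=B1: continuation. acc=(acc<<6)|0x31=0x631
Completed: cp=U+0631 (starts at byte 3)
Byte[5]=7E: 1-byte ASCII. cp=U+007E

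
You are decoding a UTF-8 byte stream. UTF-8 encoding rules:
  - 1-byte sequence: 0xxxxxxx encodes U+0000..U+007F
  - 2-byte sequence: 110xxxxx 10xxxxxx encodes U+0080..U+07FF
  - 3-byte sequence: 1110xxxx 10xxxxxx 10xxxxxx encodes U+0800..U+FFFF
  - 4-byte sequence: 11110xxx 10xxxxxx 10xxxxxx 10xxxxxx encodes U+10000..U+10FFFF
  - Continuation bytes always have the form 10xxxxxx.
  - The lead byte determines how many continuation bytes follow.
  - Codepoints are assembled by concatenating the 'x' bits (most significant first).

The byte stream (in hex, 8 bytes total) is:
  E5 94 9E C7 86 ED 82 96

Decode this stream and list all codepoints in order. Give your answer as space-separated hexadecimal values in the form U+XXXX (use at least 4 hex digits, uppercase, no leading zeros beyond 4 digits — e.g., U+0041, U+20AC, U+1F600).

Answer: U+551E U+01C6 U+D096

Derivation:
Byte[0]=E5: 3-byte lead, need 2 cont bytes. acc=0x5
Byte[1]=94: continuation. acc=(acc<<6)|0x14=0x154
Byte[2]=9E: continuation. acc=(acc<<6)|0x1E=0x551E
Completed: cp=U+551E (starts at byte 0)
Byte[3]=C7: 2-byte lead, need 1 cont bytes. acc=0x7
Byte[4]=86: continuation. acc=(acc<<6)|0x06=0x1C6
Completed: cp=U+01C6 (starts at byte 3)
Byte[5]=ED: 3-byte lead, need 2 cont bytes. acc=0xD
Byte[6]=82: continuation. acc=(acc<<6)|0x02=0x342
Byte[7]=96: continuation. acc=(acc<<6)|0x16=0xD096
Completed: cp=U+D096 (starts at byte 5)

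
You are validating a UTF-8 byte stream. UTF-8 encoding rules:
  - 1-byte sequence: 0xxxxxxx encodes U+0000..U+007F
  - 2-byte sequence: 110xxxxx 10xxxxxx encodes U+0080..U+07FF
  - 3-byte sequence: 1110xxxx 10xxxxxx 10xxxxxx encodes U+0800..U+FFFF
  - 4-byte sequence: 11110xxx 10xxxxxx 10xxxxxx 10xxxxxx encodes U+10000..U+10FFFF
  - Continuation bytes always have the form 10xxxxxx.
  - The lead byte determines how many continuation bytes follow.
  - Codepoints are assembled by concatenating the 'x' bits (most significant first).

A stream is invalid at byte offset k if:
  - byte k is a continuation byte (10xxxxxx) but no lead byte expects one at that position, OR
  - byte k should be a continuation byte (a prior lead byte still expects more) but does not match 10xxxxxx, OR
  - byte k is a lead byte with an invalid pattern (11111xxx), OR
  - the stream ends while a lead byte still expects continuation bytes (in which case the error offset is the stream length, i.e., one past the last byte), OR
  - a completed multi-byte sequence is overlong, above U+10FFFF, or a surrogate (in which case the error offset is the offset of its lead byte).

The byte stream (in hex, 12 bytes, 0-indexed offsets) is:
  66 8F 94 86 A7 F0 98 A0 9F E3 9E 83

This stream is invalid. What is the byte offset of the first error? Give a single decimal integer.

Answer: 1

Derivation:
Byte[0]=66: 1-byte ASCII. cp=U+0066
Byte[1]=8F: INVALID lead byte (not 0xxx/110x/1110/11110)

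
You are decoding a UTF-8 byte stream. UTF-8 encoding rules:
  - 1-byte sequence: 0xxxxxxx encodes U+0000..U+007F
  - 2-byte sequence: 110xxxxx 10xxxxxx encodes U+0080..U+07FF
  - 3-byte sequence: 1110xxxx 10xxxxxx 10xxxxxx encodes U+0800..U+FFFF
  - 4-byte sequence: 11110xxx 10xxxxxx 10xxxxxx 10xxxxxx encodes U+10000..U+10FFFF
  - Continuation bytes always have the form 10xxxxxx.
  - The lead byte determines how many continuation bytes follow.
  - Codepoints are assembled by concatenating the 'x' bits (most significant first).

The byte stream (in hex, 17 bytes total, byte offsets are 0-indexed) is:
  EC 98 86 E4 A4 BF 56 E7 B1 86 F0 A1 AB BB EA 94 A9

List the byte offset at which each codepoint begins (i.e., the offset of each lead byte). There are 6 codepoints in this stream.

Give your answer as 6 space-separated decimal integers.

Byte[0]=EC: 3-byte lead, need 2 cont bytes. acc=0xC
Byte[1]=98: continuation. acc=(acc<<6)|0x18=0x318
Byte[2]=86: continuation. acc=(acc<<6)|0x06=0xC606
Completed: cp=U+C606 (starts at byte 0)
Byte[3]=E4: 3-byte lead, need 2 cont bytes. acc=0x4
Byte[4]=A4: continuation. acc=(acc<<6)|0x24=0x124
Byte[5]=BF: continuation. acc=(acc<<6)|0x3F=0x493F
Completed: cp=U+493F (starts at byte 3)
Byte[6]=56: 1-byte ASCII. cp=U+0056
Byte[7]=E7: 3-byte lead, need 2 cont bytes. acc=0x7
Byte[8]=B1: continuation. acc=(acc<<6)|0x31=0x1F1
Byte[9]=86: continuation. acc=(acc<<6)|0x06=0x7C46
Completed: cp=U+7C46 (starts at byte 7)
Byte[10]=F0: 4-byte lead, need 3 cont bytes. acc=0x0
Byte[11]=A1: continuation. acc=(acc<<6)|0x21=0x21
Byte[12]=AB: continuation. acc=(acc<<6)|0x2B=0x86B
Byte[13]=BB: continuation. acc=(acc<<6)|0x3B=0x21AFB
Completed: cp=U+21AFB (starts at byte 10)
Byte[14]=EA: 3-byte lead, need 2 cont bytes. acc=0xA
Byte[15]=94: continuation. acc=(acc<<6)|0x14=0x294
Byte[16]=A9: continuation. acc=(acc<<6)|0x29=0xA529
Completed: cp=U+A529 (starts at byte 14)

Answer: 0 3 6 7 10 14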